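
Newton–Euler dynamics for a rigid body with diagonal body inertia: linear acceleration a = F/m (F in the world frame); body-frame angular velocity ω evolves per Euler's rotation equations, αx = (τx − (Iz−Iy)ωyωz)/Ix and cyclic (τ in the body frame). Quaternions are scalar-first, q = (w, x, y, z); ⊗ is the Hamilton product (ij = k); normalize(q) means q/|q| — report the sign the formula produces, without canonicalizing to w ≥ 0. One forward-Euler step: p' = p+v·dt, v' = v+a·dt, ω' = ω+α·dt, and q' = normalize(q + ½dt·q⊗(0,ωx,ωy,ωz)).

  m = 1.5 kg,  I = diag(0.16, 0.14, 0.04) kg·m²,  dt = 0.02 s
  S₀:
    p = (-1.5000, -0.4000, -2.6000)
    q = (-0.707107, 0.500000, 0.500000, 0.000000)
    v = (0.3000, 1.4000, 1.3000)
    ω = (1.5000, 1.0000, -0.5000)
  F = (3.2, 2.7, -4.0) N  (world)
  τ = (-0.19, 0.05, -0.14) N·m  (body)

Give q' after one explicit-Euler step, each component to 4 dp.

2q̇ = q⊗(0,ω) = (-1.2500000, -1.3106605, -0.4571070, 0.1035535)
q' = normalize(q + ½dt·q⊗(0,ω)) = (-0.7195, 0.4868, 0.4953, 0.0010)

q' = (-0.7195, 0.4868, 0.4953, 0.0010)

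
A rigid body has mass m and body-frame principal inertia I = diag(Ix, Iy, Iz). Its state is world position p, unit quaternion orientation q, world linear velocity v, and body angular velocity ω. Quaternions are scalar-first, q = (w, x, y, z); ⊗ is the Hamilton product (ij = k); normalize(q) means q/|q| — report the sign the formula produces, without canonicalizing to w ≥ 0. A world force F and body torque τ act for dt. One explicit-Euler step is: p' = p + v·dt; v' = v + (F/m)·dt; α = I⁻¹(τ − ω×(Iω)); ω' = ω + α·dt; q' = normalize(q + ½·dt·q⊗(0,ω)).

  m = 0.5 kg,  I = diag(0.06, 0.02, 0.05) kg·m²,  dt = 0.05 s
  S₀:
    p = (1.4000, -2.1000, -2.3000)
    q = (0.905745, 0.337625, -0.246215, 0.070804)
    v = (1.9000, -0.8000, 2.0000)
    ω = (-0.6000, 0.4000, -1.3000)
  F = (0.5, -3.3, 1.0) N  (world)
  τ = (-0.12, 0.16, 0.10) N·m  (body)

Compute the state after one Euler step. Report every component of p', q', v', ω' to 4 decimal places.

p' = (1.4950, -2.1400, -2.2000)
q' = (0.9149, 0.3311, -0.2271, 0.0410)
v' = (1.9500, -1.1300, 2.1000)
ω' = (-0.6870, 0.7805, -1.2096)

ω×(Iω) gyroscopic = (-0.0156, 0.0078, 0.0096)
(τ − ω×Iω)/I = (-1.7400, 7.6100, 1.8080)
ω + α·dt = (-0.6870, 0.7805, -1.2096)
q⊗(0,ω) = (0.3931062, -0.2516891, 0.7587281, -1.1901475)
q + ½dt·q⊗(0,ω), renormalized = (0.9149, 0.3311, -0.2271, 0.0410)
a = F/m = (1.0000, -6.6000, 2.0000)
new position p' = (1.4950, -2.1400, -2.2000)
v' = v + a·dt = (1.9500, -1.1300, 2.1000)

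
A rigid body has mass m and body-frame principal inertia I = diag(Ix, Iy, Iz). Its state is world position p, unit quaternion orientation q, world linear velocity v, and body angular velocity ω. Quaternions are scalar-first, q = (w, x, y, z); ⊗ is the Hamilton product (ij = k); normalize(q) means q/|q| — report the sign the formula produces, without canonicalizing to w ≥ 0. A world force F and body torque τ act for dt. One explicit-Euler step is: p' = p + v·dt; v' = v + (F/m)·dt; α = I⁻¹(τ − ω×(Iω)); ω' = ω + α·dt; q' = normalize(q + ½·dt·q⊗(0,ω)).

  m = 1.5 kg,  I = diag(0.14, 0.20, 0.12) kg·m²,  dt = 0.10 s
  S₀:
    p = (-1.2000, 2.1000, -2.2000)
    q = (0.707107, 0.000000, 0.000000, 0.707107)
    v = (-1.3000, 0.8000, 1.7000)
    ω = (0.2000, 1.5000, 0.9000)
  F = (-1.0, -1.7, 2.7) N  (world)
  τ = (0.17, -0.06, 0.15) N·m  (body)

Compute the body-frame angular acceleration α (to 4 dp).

ω×(Iω) gyroscopic = (-0.1080, 0.0036, 0.0180)
α = I⁻¹(τ − ω×Iω) = (1.9857, -0.3180, 1.1000)

α = (1.9857, -0.3180, 1.1000)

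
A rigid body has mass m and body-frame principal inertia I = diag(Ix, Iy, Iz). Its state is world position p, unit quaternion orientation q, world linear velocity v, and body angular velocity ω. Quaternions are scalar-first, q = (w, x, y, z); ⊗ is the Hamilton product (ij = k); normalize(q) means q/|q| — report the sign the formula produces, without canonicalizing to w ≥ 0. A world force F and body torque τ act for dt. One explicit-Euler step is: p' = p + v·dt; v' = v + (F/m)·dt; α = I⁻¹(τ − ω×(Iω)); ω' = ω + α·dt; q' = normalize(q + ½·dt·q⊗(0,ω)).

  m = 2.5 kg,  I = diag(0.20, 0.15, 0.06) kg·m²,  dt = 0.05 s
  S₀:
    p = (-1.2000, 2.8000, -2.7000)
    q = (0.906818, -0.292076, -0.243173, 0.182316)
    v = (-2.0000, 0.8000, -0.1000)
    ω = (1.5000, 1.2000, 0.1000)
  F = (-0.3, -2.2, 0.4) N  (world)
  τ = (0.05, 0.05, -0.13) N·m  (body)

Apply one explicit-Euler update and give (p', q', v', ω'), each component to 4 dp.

p + v·dt = (-1.3000, 2.8400, -2.7050)
v' = v + a·dt = (-2.0060, 0.7560, -0.0920)
α = I⁻¹(τ − ω×Iω) = (0.3040, 0.1933, -0.6667)
ω + α·dt = (1.5152, 1.2097, 0.0667)
Hamilton product q⊗(0,ω) = (0.7116900, 1.1171305, 1.3908632, 0.1049501)
q + ½dt·q⊗(0,ω), renormalized = (0.9235, -0.2638, -0.2082, 0.1847)

p' = (-1.3000, 2.8400, -2.7050)
q' = (0.9235, -0.2638, -0.2082, 0.1847)
v' = (-2.0060, 0.7560, -0.0920)
ω' = (1.5152, 1.2097, 0.0667)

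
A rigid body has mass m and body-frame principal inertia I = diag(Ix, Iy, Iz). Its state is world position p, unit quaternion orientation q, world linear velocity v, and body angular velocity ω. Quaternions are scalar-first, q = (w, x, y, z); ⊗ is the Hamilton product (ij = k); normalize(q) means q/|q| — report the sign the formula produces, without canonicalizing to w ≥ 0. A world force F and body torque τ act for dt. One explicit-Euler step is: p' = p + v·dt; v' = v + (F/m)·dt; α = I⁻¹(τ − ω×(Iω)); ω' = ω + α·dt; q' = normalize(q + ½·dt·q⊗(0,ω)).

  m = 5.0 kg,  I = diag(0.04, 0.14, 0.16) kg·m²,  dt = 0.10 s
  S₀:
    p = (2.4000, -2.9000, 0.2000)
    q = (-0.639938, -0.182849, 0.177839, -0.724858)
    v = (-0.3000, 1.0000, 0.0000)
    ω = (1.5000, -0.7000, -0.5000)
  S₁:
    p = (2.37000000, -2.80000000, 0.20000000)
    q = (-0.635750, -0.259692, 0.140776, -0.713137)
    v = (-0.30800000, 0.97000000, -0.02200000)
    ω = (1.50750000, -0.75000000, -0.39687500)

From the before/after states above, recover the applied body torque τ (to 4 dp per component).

τ = (0.0100, 0.0200, 0.0600)

rate change Δω = (0.00750000, -0.05000000, 0.10312500)
precession coupling = (0.0070, 0.0900, -0.1050)
τ = I·(Δω/dt) + ω₀×(Iω₀) = (0.0100, 0.0200, 0.0600)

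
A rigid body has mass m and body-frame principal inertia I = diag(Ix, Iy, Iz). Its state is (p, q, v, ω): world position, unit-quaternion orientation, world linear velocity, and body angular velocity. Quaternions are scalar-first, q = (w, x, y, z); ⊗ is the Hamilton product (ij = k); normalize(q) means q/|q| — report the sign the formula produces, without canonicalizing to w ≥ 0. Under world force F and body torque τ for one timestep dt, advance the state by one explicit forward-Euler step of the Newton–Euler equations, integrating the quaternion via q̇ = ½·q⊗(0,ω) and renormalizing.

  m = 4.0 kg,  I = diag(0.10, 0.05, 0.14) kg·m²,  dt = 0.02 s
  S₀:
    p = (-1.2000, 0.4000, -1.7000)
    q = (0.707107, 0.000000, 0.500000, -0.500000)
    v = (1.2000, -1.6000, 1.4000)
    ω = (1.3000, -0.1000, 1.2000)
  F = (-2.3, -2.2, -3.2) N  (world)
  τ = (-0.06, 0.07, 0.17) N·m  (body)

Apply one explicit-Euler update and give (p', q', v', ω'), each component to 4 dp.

linear accel F/m = (-0.5750, -0.5500, -0.8000)
p + v·dt = (-1.1760, 0.3680, -1.6720)
v + (F/m)dt = (1.1885, -1.6110, 1.3840)
ω×(Iω) gyroscopic = (-0.0108, -0.0624, 0.0065)
α = I⁻¹(τ − ω×Iω) = (-0.4920, 2.6480, 1.1679)
ω' = ω + α·dt = (1.2902, -0.0470, 1.2234)
Hamilton product q⊗(0,ω) = (0.6500000, 1.4692391, -0.7207107, 0.1985284)
q + ½dt·q⊗(0,ω), renormalized = (0.7135, 0.0147, 0.4927, -0.4979)

p' = (-1.1760, 0.3680, -1.6720)
q' = (0.7135, 0.0147, 0.4927, -0.4979)
v' = (1.1885, -1.6110, 1.3840)
ω' = (1.2902, -0.0470, 1.2234)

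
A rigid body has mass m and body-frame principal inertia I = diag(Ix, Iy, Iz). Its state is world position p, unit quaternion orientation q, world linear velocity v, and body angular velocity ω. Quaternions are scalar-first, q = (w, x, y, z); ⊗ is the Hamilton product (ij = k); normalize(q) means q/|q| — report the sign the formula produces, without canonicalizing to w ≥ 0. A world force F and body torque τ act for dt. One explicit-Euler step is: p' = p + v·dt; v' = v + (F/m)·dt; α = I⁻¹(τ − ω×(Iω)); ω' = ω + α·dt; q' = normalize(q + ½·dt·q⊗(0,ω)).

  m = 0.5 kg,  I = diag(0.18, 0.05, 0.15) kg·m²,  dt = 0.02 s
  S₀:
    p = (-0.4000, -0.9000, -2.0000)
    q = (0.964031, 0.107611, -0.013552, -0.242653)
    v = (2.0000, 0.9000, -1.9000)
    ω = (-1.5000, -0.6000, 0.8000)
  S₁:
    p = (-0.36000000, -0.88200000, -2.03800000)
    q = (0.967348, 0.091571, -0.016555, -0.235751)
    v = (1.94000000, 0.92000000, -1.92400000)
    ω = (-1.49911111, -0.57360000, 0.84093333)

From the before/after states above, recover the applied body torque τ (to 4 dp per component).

ω₁ − ω₀ = (0.00088889, 0.02640000, 0.04093333)
I·α + gyro = (-0.0400, 0.0300, 0.1900)

τ = (-0.0400, 0.0300, 0.1900)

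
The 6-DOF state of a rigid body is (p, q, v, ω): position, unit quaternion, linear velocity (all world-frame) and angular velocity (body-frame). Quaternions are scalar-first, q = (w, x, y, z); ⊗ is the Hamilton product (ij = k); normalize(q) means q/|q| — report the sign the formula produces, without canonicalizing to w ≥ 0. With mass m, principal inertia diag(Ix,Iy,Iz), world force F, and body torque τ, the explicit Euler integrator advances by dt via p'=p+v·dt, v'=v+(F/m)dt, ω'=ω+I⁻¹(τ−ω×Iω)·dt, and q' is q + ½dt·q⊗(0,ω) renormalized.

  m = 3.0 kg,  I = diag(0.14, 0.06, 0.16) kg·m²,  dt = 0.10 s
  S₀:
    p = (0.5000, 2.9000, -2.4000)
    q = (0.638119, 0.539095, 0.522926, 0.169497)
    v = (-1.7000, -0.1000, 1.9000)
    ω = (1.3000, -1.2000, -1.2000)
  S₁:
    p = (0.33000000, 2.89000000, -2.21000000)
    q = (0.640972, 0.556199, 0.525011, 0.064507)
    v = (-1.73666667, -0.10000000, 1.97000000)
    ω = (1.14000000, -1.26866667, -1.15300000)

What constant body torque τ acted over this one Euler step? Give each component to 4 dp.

Δω = ω₁−ω₀ = (-0.16000000, -0.06866667, 0.04700000)
I·α + gyro = (-0.0800, -0.0100, 0.2000)

τ = (-0.0800, -0.0100, 0.2000)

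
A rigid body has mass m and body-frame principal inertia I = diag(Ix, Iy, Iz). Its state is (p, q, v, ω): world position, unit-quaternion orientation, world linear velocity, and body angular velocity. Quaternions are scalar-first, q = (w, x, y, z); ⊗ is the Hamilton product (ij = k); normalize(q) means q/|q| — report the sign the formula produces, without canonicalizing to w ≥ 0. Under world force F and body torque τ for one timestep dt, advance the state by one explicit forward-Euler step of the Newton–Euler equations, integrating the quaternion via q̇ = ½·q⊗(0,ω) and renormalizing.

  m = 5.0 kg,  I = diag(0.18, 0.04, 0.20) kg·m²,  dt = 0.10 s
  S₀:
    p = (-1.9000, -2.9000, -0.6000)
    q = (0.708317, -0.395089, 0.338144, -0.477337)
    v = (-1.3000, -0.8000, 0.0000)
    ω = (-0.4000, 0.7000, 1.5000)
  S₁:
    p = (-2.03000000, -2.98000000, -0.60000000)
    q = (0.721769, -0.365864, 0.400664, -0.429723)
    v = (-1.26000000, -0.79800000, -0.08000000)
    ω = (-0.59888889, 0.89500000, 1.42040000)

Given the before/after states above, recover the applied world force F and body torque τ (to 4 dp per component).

ω₁ − ω₀ = (-0.19888889, 0.19500000, -0.07960000)
ω₀×(Iω₀) = (0.1680, 0.0120, 0.0392)
applied torque τ = (-0.1900, 0.0900, -0.1200)
velocity change Δv = (0.04000000, 0.00200000, -0.08000000)
F = m·Δv/dt = (2.0000, 0.1000, -4.0000)

F = (2.0000, 0.1000, -4.0000)
τ = (-0.1900, 0.0900, -0.1200)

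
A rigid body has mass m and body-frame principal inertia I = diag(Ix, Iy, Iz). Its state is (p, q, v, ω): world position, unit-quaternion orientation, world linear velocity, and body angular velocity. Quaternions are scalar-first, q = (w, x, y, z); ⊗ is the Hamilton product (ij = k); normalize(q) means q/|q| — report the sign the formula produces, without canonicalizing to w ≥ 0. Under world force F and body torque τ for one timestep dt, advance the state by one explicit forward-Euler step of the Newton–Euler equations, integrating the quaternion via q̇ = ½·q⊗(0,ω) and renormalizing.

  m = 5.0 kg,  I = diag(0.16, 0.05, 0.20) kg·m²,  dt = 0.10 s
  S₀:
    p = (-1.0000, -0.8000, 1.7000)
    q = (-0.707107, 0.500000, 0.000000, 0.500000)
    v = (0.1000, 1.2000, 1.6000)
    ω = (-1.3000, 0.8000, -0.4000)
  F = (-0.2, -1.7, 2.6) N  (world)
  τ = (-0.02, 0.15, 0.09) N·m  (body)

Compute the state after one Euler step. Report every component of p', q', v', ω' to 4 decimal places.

a = (-0.0400, -0.3400, 0.5200)
p' = p + v·dt = (-0.9900, -0.6800, 1.8600)
new velocity v' = (0.0960, 1.1660, 1.6520)
gyro term ω×Iω = (-0.0480, -0.0208, 0.1144)
(τ − ω×Iω)/I = (0.1750, 3.4160, -0.1220)
ω' = ω + α·dt = (-1.2825, 1.1416, -0.4122)
q⊗(0,ω) = (0.8500000, 0.5192391, -1.0156856, 0.6828428)
q' = normalize(q + ½dt·q⊗(0,ω)) = (-0.6625, 0.5243, -0.0506, 0.5325)

p' = (-0.9900, -0.6800, 1.8600)
q' = (-0.6625, 0.5243, -0.0506, 0.5325)
v' = (0.0960, 1.1660, 1.6520)
ω' = (-1.2825, 1.1416, -0.4122)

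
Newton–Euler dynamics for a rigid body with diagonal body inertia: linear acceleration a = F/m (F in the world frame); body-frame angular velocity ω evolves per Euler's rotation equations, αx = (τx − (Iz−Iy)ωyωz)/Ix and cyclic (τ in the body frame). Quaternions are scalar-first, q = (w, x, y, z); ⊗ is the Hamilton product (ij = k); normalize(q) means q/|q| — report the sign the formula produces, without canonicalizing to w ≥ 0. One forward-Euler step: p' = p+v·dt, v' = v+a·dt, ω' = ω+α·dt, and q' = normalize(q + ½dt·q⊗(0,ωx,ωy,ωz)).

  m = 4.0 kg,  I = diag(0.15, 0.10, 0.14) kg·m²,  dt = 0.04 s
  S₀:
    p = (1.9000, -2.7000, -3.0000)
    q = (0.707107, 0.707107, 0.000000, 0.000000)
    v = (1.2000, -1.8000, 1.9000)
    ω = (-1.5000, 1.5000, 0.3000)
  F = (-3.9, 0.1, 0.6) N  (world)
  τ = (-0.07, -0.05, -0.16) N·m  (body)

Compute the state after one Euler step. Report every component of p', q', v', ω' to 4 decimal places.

(τ − ω×Iω)/I = (-0.5867, -0.4550, -1.9464)
new body rate ω' = (-1.5235, 1.4818, 0.2221)
q⊗(0,ω) = (1.0606605, -1.0606605, 0.8485284, 1.2727926)
q' = normalize(q + ½dt·q⊗(0,ω)) = (0.7277, 0.6853, 0.0170, 0.0254)
new position p' = (1.9480, -2.7720, -2.9240)
v' = v + a·dt = (1.1610, -1.7990, 1.9060)

p' = (1.9480, -2.7720, -2.9240)
q' = (0.7277, 0.6853, 0.0170, 0.0254)
v' = (1.1610, -1.7990, 1.9060)
ω' = (-1.5235, 1.4818, 0.2221)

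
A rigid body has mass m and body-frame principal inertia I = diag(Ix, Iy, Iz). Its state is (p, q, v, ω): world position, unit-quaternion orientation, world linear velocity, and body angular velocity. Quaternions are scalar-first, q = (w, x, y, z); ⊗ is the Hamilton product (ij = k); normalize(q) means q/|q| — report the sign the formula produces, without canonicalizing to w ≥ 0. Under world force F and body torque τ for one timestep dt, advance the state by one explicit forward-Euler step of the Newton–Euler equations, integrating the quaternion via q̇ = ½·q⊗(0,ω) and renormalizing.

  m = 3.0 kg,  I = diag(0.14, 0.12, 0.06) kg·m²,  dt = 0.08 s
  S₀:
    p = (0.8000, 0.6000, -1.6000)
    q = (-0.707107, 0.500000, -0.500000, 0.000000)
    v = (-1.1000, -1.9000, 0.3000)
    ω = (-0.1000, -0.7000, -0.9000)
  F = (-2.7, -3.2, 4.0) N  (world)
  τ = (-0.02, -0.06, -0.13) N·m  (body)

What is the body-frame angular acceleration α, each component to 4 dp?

α = (0.1271, -0.5600, -2.1433)

precession coupling ω×(Iω) = (-0.0378, 0.0072, -0.0014)
angular accel α = (0.1271, -0.5600, -2.1433)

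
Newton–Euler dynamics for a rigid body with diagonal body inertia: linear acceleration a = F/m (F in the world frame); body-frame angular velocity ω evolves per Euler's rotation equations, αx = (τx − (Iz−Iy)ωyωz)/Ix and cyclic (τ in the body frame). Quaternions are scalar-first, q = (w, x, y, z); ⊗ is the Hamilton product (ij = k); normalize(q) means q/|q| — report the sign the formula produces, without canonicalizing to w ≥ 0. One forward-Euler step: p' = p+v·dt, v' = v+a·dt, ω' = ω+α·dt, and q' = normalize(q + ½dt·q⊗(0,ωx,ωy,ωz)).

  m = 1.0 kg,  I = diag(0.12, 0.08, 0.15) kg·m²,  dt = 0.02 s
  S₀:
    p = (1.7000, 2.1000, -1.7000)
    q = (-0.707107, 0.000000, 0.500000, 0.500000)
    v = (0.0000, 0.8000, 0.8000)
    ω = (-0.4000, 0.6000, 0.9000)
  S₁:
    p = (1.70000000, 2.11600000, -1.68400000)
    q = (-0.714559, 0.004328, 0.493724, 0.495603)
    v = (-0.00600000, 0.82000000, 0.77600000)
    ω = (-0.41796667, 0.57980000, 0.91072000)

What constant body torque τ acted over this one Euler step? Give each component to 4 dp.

ω₁ − ω₀ = (-0.01796667, -0.02020000, 0.01072000)
applied torque τ = (-0.0700, -0.0700, 0.0900)

τ = (-0.0700, -0.0700, 0.0900)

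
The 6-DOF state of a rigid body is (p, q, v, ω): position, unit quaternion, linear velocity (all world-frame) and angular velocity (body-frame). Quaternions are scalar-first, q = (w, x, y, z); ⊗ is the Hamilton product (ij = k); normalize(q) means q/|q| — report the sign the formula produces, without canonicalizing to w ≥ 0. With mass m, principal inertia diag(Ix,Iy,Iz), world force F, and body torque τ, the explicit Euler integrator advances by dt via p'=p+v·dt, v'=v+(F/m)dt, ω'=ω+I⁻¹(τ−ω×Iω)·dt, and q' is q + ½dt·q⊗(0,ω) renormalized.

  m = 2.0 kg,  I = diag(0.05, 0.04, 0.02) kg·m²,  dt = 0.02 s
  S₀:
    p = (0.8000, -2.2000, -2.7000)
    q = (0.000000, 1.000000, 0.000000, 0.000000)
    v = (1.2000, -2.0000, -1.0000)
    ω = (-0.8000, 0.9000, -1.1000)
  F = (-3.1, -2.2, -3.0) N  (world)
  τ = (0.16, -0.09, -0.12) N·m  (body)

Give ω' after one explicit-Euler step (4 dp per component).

ω' = (-0.7439, 0.8418, -1.2272)

angular accel α = (2.8040, -2.9100, -6.3600)
ω' = ω + α·dt = (-0.7439, 0.8418, -1.2272)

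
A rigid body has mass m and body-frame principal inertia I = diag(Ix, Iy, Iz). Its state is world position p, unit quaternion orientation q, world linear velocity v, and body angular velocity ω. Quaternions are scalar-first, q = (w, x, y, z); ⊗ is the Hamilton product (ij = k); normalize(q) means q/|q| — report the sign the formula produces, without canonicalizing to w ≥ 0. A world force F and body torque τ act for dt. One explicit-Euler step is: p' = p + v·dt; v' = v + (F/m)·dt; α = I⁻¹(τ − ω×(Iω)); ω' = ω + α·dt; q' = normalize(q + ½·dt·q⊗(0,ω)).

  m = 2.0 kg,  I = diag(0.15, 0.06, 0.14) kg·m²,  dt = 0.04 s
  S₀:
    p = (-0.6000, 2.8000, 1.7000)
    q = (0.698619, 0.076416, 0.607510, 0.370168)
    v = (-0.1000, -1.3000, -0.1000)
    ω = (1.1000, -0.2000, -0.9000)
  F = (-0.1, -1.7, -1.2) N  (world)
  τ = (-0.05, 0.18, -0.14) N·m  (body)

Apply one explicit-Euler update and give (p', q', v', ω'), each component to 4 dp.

p' = (-0.6040, 2.7480, 1.6960)
q' = (0.7057, 0.0823, 0.6140, 0.3438)
v' = (-0.1020, -1.3340, -0.1240)
ω' = (1.0828, -0.0734, -0.9457)

a = (-0.0500, -0.8500, -0.6000)
new position p' = (-0.6040, 2.7480, 1.6960)
v + (F/m)dt = (-0.1020, -1.3340, -0.1240)
ω×(Iω) gyroscopic = (0.0144, -0.0099, 0.0198)
(τ − ω×Iω)/I = (-0.4293, 3.1650, -1.1414)
new body rate ω' = (1.0828, -0.0734, -0.9457)
Hamilton product q⊗(0,ω) = (0.3705956, 0.2957555, 0.3362354, -1.3123013)
q' = normalize(q + ½dt·q⊗(0,ω)) = (0.7057, 0.0823, 0.6140, 0.3438)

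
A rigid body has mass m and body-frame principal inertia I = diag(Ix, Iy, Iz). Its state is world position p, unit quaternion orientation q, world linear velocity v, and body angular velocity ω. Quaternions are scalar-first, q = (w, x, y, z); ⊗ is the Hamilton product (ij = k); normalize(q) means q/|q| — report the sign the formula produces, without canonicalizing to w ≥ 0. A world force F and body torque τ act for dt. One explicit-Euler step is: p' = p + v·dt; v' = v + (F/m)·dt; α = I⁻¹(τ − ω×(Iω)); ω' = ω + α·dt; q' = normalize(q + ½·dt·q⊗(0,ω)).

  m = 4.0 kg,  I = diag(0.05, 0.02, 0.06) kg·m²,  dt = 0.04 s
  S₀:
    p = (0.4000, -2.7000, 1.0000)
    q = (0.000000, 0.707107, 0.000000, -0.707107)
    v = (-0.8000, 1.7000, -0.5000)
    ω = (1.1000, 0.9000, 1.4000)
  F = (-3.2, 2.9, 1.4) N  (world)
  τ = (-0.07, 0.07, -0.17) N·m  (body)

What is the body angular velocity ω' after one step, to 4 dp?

ω' = (1.0037, 1.0708, 1.3065)

angular accel α = (-2.4080, 4.2700, -2.3383)
new body rate ω' = (1.0037, 1.0708, 1.3065)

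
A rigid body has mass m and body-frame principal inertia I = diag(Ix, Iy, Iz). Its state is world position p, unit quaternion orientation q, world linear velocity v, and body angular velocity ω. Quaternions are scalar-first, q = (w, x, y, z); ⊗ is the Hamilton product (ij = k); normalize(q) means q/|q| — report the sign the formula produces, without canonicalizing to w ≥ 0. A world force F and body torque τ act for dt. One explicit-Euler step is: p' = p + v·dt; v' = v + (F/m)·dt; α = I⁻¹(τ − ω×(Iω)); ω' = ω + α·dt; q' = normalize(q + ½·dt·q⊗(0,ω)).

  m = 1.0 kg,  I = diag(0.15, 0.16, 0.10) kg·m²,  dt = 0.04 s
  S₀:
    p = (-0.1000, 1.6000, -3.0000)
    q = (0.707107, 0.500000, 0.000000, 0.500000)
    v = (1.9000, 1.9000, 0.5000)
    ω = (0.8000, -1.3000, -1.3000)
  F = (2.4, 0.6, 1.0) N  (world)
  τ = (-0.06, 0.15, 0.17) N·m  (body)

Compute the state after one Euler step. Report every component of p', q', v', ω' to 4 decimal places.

p' = (-0.0240, 1.6760, -2.9800)
q' = (0.7115, 0.5239, 0.0026, 0.4682)
v' = (1.9960, 1.9240, 0.5400)
ω' = (0.8110, -1.2495, -1.2278)

(τ − ω×Iω)/I = (0.2760, 1.2625, 1.8040)
ω + α·dt = (0.8110, -1.2495, -1.2278)
q⊗(0,ω) = (0.2500000, 1.2156856, 0.1307609, -1.5692391)
updated quaternion q' = (0.7115, 0.5239, 0.0026, 0.4682)
a = F/m = (2.4000, 0.6000, 1.0000)
new position p' = (-0.0240, 1.6760, -2.9800)
v' = v + a·dt = (1.9960, 1.9240, 0.5400)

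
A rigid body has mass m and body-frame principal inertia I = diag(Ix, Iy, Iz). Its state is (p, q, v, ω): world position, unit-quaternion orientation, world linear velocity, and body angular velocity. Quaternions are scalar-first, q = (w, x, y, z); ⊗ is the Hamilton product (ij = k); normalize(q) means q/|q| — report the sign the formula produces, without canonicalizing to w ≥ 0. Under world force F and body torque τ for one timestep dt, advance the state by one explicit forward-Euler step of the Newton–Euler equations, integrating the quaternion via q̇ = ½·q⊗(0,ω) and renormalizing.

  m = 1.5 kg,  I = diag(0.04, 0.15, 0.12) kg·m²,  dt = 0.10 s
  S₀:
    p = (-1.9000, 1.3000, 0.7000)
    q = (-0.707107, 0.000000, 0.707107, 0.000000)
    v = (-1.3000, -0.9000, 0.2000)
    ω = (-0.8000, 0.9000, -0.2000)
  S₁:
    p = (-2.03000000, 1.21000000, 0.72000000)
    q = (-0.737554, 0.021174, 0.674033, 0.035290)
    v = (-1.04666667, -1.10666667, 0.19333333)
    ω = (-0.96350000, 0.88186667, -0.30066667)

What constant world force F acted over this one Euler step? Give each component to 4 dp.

velocity change Δv = (0.25333333, -0.20666667, -0.00666667)
F = m·Δv/dt = (3.8000, -3.1000, -0.1000)

F = (3.8000, -3.1000, -0.1000)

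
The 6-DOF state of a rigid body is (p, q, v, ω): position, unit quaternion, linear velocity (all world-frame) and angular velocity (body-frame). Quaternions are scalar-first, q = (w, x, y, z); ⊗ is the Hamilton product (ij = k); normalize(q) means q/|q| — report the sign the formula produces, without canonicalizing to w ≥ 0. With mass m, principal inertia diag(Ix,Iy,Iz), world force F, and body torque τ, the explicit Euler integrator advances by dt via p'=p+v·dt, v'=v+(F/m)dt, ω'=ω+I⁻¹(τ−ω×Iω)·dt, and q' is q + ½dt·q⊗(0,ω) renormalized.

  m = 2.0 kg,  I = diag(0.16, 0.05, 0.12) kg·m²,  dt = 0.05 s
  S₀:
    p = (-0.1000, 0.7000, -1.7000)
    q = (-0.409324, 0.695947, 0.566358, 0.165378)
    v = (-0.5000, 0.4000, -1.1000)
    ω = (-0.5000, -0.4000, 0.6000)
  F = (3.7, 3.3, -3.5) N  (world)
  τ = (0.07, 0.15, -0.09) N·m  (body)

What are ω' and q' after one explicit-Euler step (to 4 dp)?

precession coupling ω×(Iω) = (-0.0168, -0.0120, -0.0220)
angular accel α = (0.5425, 3.2400, -0.5667)
ω + α·dt = (-0.4729, -0.2380, 0.5717)
2q̇ = q⊗(0,ω) = (0.4752899, 0.6106280, -0.3365276, -0.2407942)
q' = normalize(q + ½dt·q⊗(0,ω)) = (-0.3973, 0.7110, 0.5578, 0.1593)

ω' = (-0.4729, -0.2380, 0.5717)
q' = (-0.3973, 0.7110, 0.5578, 0.1593)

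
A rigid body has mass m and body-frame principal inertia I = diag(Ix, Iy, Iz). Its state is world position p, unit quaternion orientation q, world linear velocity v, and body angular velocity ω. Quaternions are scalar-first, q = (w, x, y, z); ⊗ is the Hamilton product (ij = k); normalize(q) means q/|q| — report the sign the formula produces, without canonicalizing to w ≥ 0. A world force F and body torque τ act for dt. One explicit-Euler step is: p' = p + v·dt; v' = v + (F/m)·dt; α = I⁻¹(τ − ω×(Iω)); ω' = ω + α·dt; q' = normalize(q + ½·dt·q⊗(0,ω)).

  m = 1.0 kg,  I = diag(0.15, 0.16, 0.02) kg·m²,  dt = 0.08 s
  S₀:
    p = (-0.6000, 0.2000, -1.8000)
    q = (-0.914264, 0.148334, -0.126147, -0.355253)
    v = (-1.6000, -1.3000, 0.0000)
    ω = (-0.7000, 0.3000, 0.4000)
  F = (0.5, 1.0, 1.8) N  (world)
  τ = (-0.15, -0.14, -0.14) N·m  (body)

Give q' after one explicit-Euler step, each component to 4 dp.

2q̇ = q⊗(0,ω) = (0.2837791, 0.6961019, -0.0849357, -0.4095083)
updated quaternion q' = (-0.9024, 0.1761, -0.1295, -0.3714)

q' = (-0.9024, 0.1761, -0.1295, -0.3714)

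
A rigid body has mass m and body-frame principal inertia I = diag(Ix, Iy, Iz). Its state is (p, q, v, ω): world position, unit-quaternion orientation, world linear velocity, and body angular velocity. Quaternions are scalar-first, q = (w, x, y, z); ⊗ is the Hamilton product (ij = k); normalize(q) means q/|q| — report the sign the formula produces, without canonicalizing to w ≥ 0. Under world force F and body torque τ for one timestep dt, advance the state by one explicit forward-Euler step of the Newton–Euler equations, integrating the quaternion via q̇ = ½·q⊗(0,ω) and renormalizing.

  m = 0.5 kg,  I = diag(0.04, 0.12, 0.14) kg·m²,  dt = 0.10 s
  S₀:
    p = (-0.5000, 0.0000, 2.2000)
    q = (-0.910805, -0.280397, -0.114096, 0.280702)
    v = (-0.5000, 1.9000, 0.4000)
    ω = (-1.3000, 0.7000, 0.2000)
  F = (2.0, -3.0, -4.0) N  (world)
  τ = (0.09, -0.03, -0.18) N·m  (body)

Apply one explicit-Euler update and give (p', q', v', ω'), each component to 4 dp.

p' = (-0.5500, 0.1900, 2.2400)
q' = (-0.9253, -0.2315, -0.1610, 0.2537)
v' = (-0.1000, 1.3000, -0.4000)
ω' = (-1.0820, 0.6533, 0.1234)

(τ − ω×Iω)/I = (2.1800, -0.4667, -0.7657)
new body rate ω' = (-1.0820, 0.6533, 0.1234)
q⊗(0,ω) = (-0.3407893, 0.9647359, -0.9463967, -0.5267637)
q + ½dt·q⊗(0,ω), renormalized = (-0.9253, -0.2315, -0.1610, 0.2537)
a = F/m = (4.0000, -6.0000, -8.0000)
p + v·dt = (-0.5500, 0.1900, 2.2400)
new velocity v' = (-0.1000, 1.3000, -0.4000)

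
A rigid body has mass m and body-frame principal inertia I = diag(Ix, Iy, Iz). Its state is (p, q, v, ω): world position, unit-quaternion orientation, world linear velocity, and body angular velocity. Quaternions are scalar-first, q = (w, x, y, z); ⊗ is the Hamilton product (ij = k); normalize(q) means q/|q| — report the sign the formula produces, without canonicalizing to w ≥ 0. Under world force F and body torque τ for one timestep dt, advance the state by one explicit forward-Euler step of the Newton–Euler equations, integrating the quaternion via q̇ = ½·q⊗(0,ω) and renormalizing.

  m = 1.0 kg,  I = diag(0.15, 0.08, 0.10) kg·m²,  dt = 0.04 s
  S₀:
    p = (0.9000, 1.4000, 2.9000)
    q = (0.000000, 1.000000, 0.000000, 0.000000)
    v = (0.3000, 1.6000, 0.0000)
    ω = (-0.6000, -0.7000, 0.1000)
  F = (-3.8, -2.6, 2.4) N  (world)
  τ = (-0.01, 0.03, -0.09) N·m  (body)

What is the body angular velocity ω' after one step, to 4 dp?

ω' = (-0.6023, -0.6835, 0.0758)

precession coupling ω×(Iω) = (-0.0014, -0.0030, -0.0294)
(τ − ω×Iω)/I = (-0.0573, 0.4125, -0.6060)
new body rate ω' = (-0.6023, -0.6835, 0.0758)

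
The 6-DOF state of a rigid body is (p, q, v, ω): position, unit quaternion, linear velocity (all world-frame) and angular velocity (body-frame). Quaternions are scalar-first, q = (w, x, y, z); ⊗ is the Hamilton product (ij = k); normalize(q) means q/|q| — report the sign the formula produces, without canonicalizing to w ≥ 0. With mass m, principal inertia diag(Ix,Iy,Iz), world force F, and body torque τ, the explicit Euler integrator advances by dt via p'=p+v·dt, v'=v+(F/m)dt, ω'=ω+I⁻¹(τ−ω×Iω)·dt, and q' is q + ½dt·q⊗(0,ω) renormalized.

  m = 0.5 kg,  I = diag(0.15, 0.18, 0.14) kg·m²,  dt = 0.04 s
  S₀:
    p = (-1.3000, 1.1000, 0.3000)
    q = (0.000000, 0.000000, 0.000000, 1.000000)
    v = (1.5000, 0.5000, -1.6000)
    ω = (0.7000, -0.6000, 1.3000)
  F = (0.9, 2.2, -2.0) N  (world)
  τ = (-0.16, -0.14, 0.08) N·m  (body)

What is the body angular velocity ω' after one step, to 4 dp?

ω×(Iω) gyroscopic = (0.0312, 0.0091, -0.0126)
(τ − ω×Iω)/I = (-1.2747, -0.8283, 0.6614)
new body rate ω' = (0.6490, -0.6331, 1.3265)

ω' = (0.6490, -0.6331, 1.3265)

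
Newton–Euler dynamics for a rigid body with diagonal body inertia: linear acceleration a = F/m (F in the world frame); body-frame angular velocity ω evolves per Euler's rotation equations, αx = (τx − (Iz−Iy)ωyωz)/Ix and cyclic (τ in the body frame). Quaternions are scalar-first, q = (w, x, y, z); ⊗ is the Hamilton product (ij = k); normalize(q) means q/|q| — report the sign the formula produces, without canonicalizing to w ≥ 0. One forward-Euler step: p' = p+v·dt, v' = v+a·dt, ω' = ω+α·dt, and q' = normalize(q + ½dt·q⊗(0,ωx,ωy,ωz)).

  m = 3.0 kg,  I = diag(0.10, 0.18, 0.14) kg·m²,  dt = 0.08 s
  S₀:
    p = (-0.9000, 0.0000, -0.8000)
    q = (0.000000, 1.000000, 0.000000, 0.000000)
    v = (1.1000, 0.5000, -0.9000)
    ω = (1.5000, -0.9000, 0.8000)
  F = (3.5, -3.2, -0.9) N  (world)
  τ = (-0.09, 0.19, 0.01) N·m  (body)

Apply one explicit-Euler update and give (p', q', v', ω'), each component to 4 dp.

p' = (-0.8120, 0.0400, -0.8720)
q' = (-0.0598, 0.9971, -0.0319, -0.0359)
v' = (1.1933, 0.4147, -0.9240)
ω' = (1.4050, -0.7942, 0.8674)

α = I⁻¹(τ − ω×Iω) = (-1.1880, 1.3222, 0.8429)
ω + α·dt = (1.4050, -0.7942, 0.8674)
q⊗(0,ω) = (-1.5000000, 0.0000000, -0.8000000, -0.9000000)
q' = normalize(q + ½dt·q⊗(0,ω)) = (-0.0598, 0.9971, -0.0319, -0.0359)
new position p' = (-0.8120, 0.0400, -0.8720)
v' = v + a·dt = (1.1933, 0.4147, -0.9240)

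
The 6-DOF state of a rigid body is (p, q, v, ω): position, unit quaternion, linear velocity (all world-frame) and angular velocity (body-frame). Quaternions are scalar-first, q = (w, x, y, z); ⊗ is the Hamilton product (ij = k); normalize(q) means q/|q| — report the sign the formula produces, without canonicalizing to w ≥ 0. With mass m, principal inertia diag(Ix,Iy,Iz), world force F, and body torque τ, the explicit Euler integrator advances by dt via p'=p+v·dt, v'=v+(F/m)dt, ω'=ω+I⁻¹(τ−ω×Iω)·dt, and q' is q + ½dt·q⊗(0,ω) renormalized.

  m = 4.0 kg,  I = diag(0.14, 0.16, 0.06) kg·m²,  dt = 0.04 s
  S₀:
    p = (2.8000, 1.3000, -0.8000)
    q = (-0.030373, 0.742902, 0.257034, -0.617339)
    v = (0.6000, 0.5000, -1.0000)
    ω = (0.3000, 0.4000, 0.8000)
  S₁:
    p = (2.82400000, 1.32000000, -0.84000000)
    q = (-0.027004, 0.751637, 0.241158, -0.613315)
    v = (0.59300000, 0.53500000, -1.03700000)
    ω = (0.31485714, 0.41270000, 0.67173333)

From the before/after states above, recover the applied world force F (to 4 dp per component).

Δv = v₁−v₀ = (-0.00700000, 0.03500000, -0.03700000)
applied force F = (-0.7000, 3.5000, -3.7000)

F = (-0.7000, 3.5000, -3.7000)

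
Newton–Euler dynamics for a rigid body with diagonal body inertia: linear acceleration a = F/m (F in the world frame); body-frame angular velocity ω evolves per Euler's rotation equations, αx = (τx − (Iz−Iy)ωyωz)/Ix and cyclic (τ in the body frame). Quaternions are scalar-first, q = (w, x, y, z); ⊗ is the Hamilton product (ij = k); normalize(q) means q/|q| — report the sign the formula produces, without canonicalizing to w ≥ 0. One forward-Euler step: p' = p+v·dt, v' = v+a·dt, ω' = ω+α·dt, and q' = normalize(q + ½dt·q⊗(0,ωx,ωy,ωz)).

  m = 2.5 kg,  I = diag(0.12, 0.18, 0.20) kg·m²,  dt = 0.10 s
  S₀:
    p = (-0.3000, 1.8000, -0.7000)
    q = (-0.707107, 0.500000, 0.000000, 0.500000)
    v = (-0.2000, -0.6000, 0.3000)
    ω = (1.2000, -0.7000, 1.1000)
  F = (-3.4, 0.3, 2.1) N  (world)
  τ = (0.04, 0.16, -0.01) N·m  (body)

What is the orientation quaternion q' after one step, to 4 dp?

Hamilton product q⊗(0,ω) = (-1.1500000, -0.4985284, 0.5449749, -1.1278177)
updated quaternion q' = (-0.7616, 0.4732, 0.0271, 0.4419)

q' = (-0.7616, 0.4732, 0.0271, 0.4419)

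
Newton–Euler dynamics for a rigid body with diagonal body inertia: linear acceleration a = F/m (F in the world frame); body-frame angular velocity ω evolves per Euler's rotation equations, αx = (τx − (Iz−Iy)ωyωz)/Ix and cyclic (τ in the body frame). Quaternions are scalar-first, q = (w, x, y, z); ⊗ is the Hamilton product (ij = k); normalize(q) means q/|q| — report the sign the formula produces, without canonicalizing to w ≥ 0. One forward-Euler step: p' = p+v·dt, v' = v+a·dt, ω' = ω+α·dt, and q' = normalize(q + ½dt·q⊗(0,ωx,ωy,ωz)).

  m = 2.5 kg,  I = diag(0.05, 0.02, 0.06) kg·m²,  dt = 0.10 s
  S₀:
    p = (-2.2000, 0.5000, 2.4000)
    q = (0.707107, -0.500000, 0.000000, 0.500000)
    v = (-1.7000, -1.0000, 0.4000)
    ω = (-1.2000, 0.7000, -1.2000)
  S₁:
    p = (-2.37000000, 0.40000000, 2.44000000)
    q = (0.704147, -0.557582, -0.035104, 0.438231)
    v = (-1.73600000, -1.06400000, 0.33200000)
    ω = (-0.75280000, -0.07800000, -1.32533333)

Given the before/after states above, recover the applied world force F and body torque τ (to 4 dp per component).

Δω = ω₁−ω₀ = (0.44720000, -0.77800000, -0.12533333)
gyro term ω₀×Iω₀ = (-0.0336, -0.0144, 0.0252)
τ = I·(Δω/dt) + ω₀×(Iω₀) = (0.1900, -0.1700, -0.0500)
velocity change Δv = (-0.03600000, -0.06400000, -0.06800000)
F = m·Δv/dt = (-0.9000, -1.6000, -1.7000)

F = (-0.9000, -1.6000, -1.7000)
τ = (0.1900, -0.1700, -0.0500)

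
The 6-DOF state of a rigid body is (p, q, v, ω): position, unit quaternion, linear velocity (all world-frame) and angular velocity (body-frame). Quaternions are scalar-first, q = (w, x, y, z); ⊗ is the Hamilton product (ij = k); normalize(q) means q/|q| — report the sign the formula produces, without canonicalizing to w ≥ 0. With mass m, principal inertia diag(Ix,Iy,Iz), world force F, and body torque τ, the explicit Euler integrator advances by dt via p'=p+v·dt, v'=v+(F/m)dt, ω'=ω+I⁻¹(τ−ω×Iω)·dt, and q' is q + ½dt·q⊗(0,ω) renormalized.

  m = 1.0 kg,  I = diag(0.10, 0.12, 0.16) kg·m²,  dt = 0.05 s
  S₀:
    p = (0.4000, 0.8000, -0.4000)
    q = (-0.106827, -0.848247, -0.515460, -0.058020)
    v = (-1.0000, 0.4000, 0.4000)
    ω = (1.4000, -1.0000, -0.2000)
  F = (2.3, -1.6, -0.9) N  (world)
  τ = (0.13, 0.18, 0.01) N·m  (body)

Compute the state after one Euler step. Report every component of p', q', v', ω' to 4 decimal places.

p' = (0.3500, 0.8200, -0.3800)
q' = (-0.0902, -0.8501, -0.5186, -0.0182)
v' = (-0.8850, 0.3200, 0.3550)
ω' = (1.4610, -0.9320, -0.1881)

(τ − ω×Iω)/I = (1.2200, 1.3600, 0.2375)
ω + α·dt = (1.4610, -0.9320, -0.1881)
q⊗(0,ω) = (0.6604818, -0.1044858, -0.1440504, 1.5912564)
q' = normalize(q + ½dt·q⊗(0,ω)) = (-0.0902, -0.8501, -0.5186, -0.0182)
a = (2.3000, -1.6000, -0.9000)
p + v·dt = (0.3500, 0.8200, -0.3800)
v' = v + a·dt = (-0.8850, 0.3200, 0.3550)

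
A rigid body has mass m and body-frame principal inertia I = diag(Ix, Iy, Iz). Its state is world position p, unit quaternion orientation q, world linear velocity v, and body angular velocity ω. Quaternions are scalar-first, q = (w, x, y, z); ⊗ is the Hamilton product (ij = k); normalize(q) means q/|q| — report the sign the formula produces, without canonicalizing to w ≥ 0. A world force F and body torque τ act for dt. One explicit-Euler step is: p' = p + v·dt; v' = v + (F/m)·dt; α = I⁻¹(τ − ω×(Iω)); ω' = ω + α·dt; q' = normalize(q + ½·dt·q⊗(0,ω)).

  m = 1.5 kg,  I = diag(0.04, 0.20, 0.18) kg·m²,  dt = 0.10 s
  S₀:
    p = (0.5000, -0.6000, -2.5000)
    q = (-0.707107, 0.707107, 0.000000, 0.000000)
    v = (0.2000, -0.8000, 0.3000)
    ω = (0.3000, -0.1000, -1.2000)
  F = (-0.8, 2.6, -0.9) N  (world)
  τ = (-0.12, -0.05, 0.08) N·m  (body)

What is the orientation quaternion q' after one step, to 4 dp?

Hamilton product q⊗(0,ω) = (-0.2121321, -0.2121321, 0.9192391, 0.7778177)
updated quaternion q' = (-0.7163, 0.6952, 0.0459, 0.0388)

q' = (-0.7163, 0.6952, 0.0459, 0.0388)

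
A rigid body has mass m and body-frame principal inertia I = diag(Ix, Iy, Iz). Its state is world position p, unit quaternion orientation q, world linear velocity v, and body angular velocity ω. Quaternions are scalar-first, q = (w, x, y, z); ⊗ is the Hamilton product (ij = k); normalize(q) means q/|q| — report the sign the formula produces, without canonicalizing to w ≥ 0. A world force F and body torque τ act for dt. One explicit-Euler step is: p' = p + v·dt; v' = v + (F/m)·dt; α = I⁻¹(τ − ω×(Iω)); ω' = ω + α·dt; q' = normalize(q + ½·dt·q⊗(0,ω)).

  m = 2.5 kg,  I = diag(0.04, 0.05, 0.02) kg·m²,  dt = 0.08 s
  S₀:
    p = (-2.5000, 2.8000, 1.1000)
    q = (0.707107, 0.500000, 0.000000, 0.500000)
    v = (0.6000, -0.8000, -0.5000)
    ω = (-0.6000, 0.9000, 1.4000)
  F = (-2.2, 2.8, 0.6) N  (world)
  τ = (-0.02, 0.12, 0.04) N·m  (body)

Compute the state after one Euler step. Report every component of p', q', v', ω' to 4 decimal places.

p' = (-2.4520, 2.7360, 1.0600)
q' = (0.6894, 0.4639, -0.0145, 0.5562)
v' = (0.5296, -0.7104, -0.4808)
ω' = (-0.5644, 1.1189, 1.5816)

linear accel F/m = (-0.8800, 1.1200, 0.2400)
p' = p + v·dt = (-2.4520, 2.7360, 1.0600)
v' = v + a·dt = (0.5296, -0.7104, -0.4808)
(τ − ω×Iω)/I = (0.4450, 2.7360, 2.2700)
new body rate ω' = (-0.5644, 1.1189, 1.5816)
Hamilton product q⊗(0,ω) = (-0.4000000, -0.8742642, -0.3636037, 1.4399498)
updated quaternion q' = (0.6894, 0.4639, -0.0145, 0.5562)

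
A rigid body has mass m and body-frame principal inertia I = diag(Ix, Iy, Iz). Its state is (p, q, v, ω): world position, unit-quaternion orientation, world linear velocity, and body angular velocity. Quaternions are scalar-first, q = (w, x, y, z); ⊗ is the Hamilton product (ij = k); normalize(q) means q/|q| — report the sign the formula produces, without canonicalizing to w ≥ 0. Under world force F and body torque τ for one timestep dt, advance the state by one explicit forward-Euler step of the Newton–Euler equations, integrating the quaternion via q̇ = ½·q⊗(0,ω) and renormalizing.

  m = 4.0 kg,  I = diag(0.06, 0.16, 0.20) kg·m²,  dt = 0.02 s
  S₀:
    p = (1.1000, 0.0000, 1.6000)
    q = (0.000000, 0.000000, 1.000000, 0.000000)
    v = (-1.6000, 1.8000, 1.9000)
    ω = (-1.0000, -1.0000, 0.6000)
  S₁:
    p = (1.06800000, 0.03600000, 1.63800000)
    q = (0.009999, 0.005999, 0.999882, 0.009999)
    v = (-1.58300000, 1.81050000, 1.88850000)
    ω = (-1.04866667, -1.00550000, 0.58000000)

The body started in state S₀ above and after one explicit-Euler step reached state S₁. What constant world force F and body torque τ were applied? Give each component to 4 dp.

F = (3.4000, 2.1000, -2.3000)
τ = (-0.1700, 0.0400, -0.1000)

Δω = ω₁−ω₀ = (-0.04866667, -0.00550000, -0.02000000)
ω₀×(Iω₀) = (-0.0240, 0.0840, 0.1000)
I·α + gyro = (-0.1700, 0.0400, -0.1000)
v₁ − v₀ = (0.01700000, 0.01050000, -0.01150000)
m·(v₁−v₀)/dt = (3.4000, 2.1000, -2.3000)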